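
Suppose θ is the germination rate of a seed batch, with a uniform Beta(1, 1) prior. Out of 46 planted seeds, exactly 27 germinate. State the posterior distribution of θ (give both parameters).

Posterior: Beta(28, 20)

Observing 27 successes and 19 failures updates Beta(1, 1) by adding the success and failure counts to the two shape parameters: α = 1+27 = 28, β = 1+19 = 20.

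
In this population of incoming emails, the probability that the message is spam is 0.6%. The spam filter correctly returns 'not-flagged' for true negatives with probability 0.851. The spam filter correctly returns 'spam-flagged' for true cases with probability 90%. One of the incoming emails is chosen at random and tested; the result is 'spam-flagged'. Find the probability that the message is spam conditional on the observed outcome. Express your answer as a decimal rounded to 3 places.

P(H | E) ≈ 0.035

Let H be the event that the message is spam. P(H) = 0.006, so P(¬H) = 0.994. With E the 'spam-flagged' result, P(E|H) = 0.9 and P(E|¬H) = 0.149.
P(E) = 0.9·0.006 + 0.149·0.994 = 0.0054000 + 0.14811 = 0.15351.
By Bayes' theorem, P(H|E) = 0.0054000 / 0.15351 = 0.035.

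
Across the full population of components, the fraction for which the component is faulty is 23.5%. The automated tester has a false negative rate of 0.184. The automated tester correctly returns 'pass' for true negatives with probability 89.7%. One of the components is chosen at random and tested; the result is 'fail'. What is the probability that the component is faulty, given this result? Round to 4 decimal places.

P(H | E) ≈ 0.7088

Write H for 'the component is faulty'. Prior odds H:¬H = 0.235/0.765 = 0.30719. For the 'fail' outcome, the likelihood ratio is 0.816/0.103 = 7.9223.
Posterior odds = 0.30719 × 7.9223 = 2.4337, so P(H|E) = 2.4337/(1+2.4337) = 0.7088.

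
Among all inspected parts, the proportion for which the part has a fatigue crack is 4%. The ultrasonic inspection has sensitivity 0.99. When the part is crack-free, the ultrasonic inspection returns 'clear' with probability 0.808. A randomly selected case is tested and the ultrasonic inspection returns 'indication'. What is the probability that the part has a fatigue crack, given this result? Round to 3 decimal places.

Write H for 'the part has a fatigue crack'. Prior odds H:¬H = 0.04/0.96 = 0.041667. For the 'indication' outcome, the likelihood ratio is 0.99/0.192 = 5.1562.
Posterior odds = 0.041667 × 5.1562 = 0.21484, so P(H|E) = 0.21484/(1+0.21484) = 0.177.

P(H | E) ≈ 0.177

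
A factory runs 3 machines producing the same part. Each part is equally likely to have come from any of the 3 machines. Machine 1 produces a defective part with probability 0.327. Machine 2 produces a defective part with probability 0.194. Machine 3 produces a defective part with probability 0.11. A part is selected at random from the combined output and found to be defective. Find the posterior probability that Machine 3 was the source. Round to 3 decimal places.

Posterior probability ≈ 0.174

P(defective|M1) = 0.327; P(defective|M2) = 0.194; P(defective|M3) = 0.11.
Prior × likelihood for each source: 0.333333·0.327=0.1090, 0.333333·0.194=0.06467, 0.333333·0.11=0.03667. Summing gives P(defective) = 0.21033.
P(Machine 3 | defective) = 0.03667 / 0.21033 = 0.174.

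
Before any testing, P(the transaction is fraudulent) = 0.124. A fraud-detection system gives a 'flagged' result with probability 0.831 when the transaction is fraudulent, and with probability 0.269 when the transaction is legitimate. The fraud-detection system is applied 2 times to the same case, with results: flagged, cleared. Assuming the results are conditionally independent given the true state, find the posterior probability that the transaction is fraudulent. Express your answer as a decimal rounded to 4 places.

Let H be the event that the transaction is fraudulent; start with P(H) = 0.124. P('flagged'|H) = 0.831, P('flagged'|¬H) = 0.269.
Update on result 1 ('flagged'): P(H) ← 0.831·0.1240 / (0.831·0.1240 + 0.269·0.8760) = 0.10304/0.33869 = 0.3042.
Update on result 2 ('cleared'): P(H) ← 0.169·0.3042 / (0.169·0.3042 + 0.731·0.6958) = 0.051417/0.56001 = 0.0918.

Posterior P(H) ≈ 0.0918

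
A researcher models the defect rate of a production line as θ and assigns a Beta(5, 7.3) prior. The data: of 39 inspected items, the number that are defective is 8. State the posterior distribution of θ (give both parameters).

Posterior: Beta(13, 38.3)

The binomial likelihood is conjugate to the Beta prior: with 8 successes and 31 failures, the posterior is Beta(5+8, 7.3+31) = Beta(13, 38.3).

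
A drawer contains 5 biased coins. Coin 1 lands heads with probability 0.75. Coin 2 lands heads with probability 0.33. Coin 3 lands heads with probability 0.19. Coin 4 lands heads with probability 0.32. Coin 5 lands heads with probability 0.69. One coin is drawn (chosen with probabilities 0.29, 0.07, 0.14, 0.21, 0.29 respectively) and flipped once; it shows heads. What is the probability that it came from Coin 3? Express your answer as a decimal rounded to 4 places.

Tabulate prior·likelihood by source: [1] prior 0.29, lik 0.75, product 0.2175; [2] prior 0.07, lik 0.33, product 0.02310; [3] prior 0.14, lik 0.19, product 0.02660; [4] prior 0.21, lik 0.32, product 0.06720; [5] prior 0.29, lik 0.69, product 0.2001.
Normalizing constant = 0.53450; the posterior for Coin 3 is its product over the sum, 0.02660/0.53450 = 0.0498.

Posterior probability ≈ 0.0498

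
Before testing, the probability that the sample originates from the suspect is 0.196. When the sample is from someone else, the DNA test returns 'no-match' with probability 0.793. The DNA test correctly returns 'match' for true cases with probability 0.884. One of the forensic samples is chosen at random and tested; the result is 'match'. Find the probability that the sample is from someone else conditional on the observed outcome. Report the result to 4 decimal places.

P(¬H | E) ≈ 0.4899

Write H for 'the sample originates from the suspect'. Prior odds H:¬H = 0.196/0.804 = 0.24378. For the 'match' outcome, the likelihood ratio is 0.884/0.207 = 4.2705.
Posterior odds = 0.24378 × 4.2705 = 1.0411, so P(H|E) = 1.0411/(1+1.0411) = 0.5101. Then P(¬H|E) = 1 − 0.5101 = 0.4899.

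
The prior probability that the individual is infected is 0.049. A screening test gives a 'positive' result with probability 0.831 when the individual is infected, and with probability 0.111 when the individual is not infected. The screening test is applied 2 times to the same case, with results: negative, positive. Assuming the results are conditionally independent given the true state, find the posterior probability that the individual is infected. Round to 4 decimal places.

With H the event that the individual is infected, the joint likelihood of the observed sequence is P(data|H) = 0.169·0.831 = 0.14044 and P(data|¬H) = 0.889·0.111 = 0.098679.
Bayes: P(H|data) = 0.049·0.14044 / (0.049·0.14044 + 0.951·0.098679) = 0.0068815/0.10073 = 0.0683.

Posterior P(H) ≈ 0.0683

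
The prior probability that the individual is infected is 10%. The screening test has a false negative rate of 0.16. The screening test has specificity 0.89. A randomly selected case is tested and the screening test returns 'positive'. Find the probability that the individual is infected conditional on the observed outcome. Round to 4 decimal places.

P(H | E) ≈ 0.4590

Write H for 'the individual is infected'. Prior odds H:¬H = 0.1/0.9 = 0.11111. For the 'positive' outcome, the likelihood ratio is 0.84/0.11 = 7.6364.
Posterior odds = 0.11111 × 7.6364 = 0.84848, so P(H|E) = 0.84848/(1+0.84848) = 0.4590.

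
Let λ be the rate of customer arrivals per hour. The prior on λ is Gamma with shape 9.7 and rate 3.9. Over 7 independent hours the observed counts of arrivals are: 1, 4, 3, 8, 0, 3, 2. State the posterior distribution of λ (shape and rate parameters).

Posterior: Gamma(shape=30.7, rate=10.9)

Total count ∑xᵢ = 21 over n = 7 hours.
Gamma is conjugate to the Poisson likelihood: posterior is Gamma(shape = 9.7+21 = 30.7, rate = 3.9+7 = 10.9).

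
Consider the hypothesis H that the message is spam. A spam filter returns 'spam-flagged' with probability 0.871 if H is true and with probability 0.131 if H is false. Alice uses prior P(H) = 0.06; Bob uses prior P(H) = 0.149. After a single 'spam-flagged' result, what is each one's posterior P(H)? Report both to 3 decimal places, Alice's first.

Alice: 0.298; Bob: 0.538

P('+'|H) = 0.871, P('+'|¬H) = 0.131.
Alice: numerator 0.871·0.06 = 0.052260; evidence = 0.052260+0.131·0.94 = 0.17540; posterior = 0.298.
Bob: numerator 0.871·0.149 = 0.12978; evidence = 0.12978+0.131·0.851 = 0.24126; posterior = 0.538.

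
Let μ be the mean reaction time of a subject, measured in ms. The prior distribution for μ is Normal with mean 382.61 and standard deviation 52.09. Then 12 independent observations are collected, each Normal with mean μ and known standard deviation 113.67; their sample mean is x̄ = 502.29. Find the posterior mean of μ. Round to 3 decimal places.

Posterior mean ≈ 468.290

Prior precision 1/τ₀² = 1/52.09² = 0.00036855; data precision n/σ² = 12/113.67² = 0.00092873.
Posterior precision = 0.00036855 + 0.00092873 = 0.00129728.
Posterior mean = (0.00036855·382.61 + 0.00092873·502.29) / 0.00129728 = 468.290.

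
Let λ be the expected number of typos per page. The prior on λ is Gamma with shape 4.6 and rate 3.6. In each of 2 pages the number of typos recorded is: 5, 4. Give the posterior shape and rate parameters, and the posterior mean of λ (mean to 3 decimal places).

Total count ∑xᵢ = 9 over n = 2 pages.
Gamma is conjugate to the Poisson likelihood: posterior is Gamma(shape = 4.6+9 = 13.6, rate = 3.6+2 = 5.6).
Posterior mean = shape/rate = 13.6/5.6 = 2.429.

Posterior: Gamma(shape=13.6, rate=5.6); mean ≈ 2.429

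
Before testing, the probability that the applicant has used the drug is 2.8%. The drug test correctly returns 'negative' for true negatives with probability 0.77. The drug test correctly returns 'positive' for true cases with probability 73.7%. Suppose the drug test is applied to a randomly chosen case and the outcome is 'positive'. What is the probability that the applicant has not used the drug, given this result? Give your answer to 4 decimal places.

Let H be the event that the applicant has used the drug. P(H) = 0.028, so P(¬H) = 0.972. With E the 'positive' result, P(E|H) = 0.737 and P(E|¬H) = 0.23.
P(E) = 0.737·0.028 + 0.23·0.972 = 0.020636 + 0.22356 = 0.24420.
By Bayes' theorem, P(H|E) = 0.020636 / 0.24420 = 0.0845. Hence P(¬H|E) = 1 − 0.0845 = 0.9155.

P(¬H | E) ≈ 0.9155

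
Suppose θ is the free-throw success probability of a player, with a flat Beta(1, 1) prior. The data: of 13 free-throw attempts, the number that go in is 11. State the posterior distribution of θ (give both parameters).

Posterior: Beta(12, 3)

The binomial likelihood is conjugate to the Beta prior: with 11 successes and 2 failures, the posterior is Beta(1+11, 1+2) = Beta(12, 3).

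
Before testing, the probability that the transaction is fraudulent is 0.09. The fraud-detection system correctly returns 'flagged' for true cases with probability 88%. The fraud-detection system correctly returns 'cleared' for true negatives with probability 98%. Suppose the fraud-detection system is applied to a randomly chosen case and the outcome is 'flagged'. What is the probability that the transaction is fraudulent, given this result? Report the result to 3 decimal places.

Write H for 'the transaction is fraudulent'. Prior odds H:¬H = 0.09/0.91 = 0.098901. For the 'flagged' outcome, the likelihood ratio is 0.88/0.02 = 44.000.
Posterior odds = 0.098901 × 44.000 = 4.3516, so P(H|E) = 4.3516/(1+4.3516) = 0.813.

P(H | E) ≈ 0.813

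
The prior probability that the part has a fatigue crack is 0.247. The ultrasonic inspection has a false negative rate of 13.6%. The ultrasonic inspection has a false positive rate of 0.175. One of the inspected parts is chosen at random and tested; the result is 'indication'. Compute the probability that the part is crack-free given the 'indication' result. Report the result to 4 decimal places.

P(¬H | E) ≈ 0.3818

Let H be the event that the part has a fatigue crack. P(H) = 0.247, so P(¬H) = 0.753. With E the 'indication' result, P(E|H) = 0.864 and P(E|¬H) = 0.175.
P(E) = 0.864·0.247 + 0.175·0.753 = 0.21341 + 0.13178 = 0.34518.
By Bayes' theorem, P(H|E) = 0.21341 / 0.34518 = 0.6182. Hence P(¬H|E) = 1 − 0.6182 = 0.3818.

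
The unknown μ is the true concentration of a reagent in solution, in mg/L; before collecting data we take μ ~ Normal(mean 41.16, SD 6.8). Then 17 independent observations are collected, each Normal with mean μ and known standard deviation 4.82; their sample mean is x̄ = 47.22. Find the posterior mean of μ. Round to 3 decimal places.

Posterior mean ≈ 47.046

Prior precision 1/τ₀² = 1/6.8² = 0.0216263; data precision n/σ² = 17/4.82² = 0.731737.
Posterior precision = 0.0216263 + 0.731737 = 0.753363.
Posterior mean = (0.0216263·41.16 + 0.731737·47.22) / 0.753363 = 47.046.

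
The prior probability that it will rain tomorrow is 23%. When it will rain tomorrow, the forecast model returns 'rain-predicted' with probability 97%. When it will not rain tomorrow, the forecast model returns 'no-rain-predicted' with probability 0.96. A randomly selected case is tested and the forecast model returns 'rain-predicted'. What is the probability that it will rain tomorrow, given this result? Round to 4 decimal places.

P(H | E) ≈ 0.8787

Write H for 'it will rain tomorrow'. Prior odds H:¬H = 0.23/0.77 = 0.29870. For the 'rain-predicted' outcome, the likelihood ratio is 0.97/0.04 = 24.250.
Posterior odds = 0.29870 × 24.250 = 7.2435, so P(H|E) = 7.2435/(1+7.2435) = 0.8787.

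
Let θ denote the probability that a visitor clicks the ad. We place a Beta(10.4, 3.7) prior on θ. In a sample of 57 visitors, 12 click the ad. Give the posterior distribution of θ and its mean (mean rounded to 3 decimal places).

Posterior: Beta(22.4, 48.7); mean ≈ 0.315

Observing 12 successes and 45 failures updates Beta(10.4, 3.7) by adding the success and failure counts to the two shape parameters: α = 10.4+12 = 22.4, β = 3.7+45 = 48.7.
E[θ | data] = 22.4/(22.4+48.7) = 0.315.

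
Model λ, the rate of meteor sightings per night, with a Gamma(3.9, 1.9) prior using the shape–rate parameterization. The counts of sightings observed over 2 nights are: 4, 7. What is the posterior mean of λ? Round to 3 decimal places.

Posterior mean ≈ 3.821

The Poisson likelihood adds the total count to the shape and the number of exposure periods to the rate. Here ∑xᵢ = 11 and n = 2, so shape 3.9→14.9 and rate 1.9→3.9.
E[λ | data] = 14.9/3.9 = 3.821.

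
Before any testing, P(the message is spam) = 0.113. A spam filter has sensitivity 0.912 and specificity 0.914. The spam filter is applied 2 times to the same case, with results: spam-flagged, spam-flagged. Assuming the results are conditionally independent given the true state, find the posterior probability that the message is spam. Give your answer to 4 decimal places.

Posterior P(H) ≈ 0.9348

Let H be the event that the message is spam; start with P(H) = 0.113. P('spam-flagged'|H) = 0.912, P('spam-flagged'|¬H) = 0.086.
Update on result 1 ('spam-flagged'): P(H) ← 0.912·0.1130 / (0.912·0.1130 + 0.086·0.8870) = 0.10306/0.17934 = 0.5746.
Update on result 2 ('spam-flagged'): P(H) ← 0.912·0.5746 / (0.912·0.5746 + 0.086·0.4254) = 0.52408/0.56066 = 0.9348.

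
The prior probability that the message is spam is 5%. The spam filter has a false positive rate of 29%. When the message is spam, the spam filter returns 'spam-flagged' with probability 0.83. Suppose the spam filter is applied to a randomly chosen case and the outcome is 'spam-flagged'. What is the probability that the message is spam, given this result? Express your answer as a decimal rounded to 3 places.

P(H | E) ≈ 0.131

Let H be the event that the message is spam. P(H) = 0.05, so P(¬H) = 0.95. With E the 'spam-flagged' result, P(E|H) = 0.83 and P(E|¬H) = 0.29.
P(E) = 0.83·0.05 + 0.29·0.95 = 0.041500 + 0.27550 = 0.31700.
By Bayes' theorem, P(H|E) = 0.041500 / 0.31700 = 0.131.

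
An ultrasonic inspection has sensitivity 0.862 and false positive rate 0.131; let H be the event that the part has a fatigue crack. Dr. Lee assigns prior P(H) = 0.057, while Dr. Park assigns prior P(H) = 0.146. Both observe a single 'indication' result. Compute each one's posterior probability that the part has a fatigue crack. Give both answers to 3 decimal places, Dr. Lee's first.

Dr. Lee: 0.285; Dr. Park: 0.529

P('+'|H) = 0.862, P('+'|¬H) = 0.131.
Dr. Lee: numerator 0.862·0.057 = 0.049134; evidence = 0.049134+0.131·0.943 = 0.17267; posterior = 0.285.
Dr. Park: numerator 0.862·0.146 = 0.12585; evidence = 0.12585+0.131·0.854 = 0.23773; posterior = 0.529.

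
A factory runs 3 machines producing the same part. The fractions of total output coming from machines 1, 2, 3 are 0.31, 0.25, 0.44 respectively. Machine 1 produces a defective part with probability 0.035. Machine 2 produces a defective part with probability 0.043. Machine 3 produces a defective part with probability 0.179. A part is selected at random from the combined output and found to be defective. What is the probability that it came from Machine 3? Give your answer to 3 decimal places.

P(defective|M1) = 0.035; P(defective|M2) = 0.043; P(defective|M3) = 0.179.
Prior × likelihood for each source: 0.31·0.035=0.01085, 0.25·0.043=0.01075, 0.44·0.179=0.07876. Summing gives P(defective) = 0.10036.
P(Machine 3 | defective) = 0.07876 / 0.10036 = 0.785.

Posterior probability ≈ 0.785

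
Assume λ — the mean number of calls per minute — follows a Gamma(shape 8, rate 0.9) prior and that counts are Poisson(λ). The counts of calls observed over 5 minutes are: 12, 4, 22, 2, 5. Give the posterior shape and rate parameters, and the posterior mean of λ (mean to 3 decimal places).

The Poisson likelihood adds the total count to the shape and the number of exposure periods to the rate. Here ∑xᵢ = 45 and n = 5, so shape 8→53 and rate 0.9→5.9.
E[λ | data] = 53/5.9 = 8.983.

Posterior: Gamma(shape=53, rate=5.9); mean ≈ 8.983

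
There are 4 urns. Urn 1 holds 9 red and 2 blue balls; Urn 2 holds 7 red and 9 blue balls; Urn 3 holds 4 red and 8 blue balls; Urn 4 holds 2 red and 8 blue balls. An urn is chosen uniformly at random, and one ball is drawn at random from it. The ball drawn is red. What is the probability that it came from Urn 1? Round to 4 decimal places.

Posterior probability ≈ 0.4573

Tabulate prior·likelihood by source: [1] prior 0.25, lik 0.8182, product 0.2045; [2] prior 0.25, lik 0.4375, product 0.1094; [3] prior 0.25, lik 0.3333, product 0.08333; [4] prior 0.25, lik 0.2, product 0.05000.
Normalizing constant = 0.44725; the posterior for Urn 1 is its product over the sum, 0.2045/0.44725 = 0.4573.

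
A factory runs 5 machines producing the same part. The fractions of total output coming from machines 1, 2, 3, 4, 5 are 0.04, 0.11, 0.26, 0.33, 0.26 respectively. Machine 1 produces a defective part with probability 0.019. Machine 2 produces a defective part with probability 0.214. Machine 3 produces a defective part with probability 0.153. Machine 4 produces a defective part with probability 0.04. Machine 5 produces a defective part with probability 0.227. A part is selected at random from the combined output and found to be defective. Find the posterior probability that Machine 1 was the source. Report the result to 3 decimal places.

Tabulate prior·likelihood by source: [1] prior 0.04, lik 0.019, product 0.0007600; [2] prior 0.11, lik 0.214, product 0.02354; [3] prior 0.26, lik 0.153, product 0.03978; [4] prior 0.33, lik 0.04, product 0.01320; [5] prior 0.26, lik 0.227, product 0.05902.
Normalizing constant = 0.13630; the posterior for Machine 1 is its product over the sum, 0.0007600/0.13630 = 0.006.

Posterior probability ≈ 0.006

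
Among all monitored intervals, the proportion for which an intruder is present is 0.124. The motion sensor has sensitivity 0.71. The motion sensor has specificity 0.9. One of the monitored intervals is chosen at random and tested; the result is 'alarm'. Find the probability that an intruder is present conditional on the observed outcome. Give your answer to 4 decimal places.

P(H | E) ≈ 0.5013

Let H be the event that an intruder is present. P(H) = 0.124, so P(¬H) = 0.876. With E the 'alarm' result, P(E|H) = 0.71 and P(E|¬H) = 0.1.
P(E) = 0.71·0.124 + 0.1·0.876 = 0.088040 + 0.087600 = 0.17564.
By Bayes' theorem, P(H|E) = 0.088040 / 0.17564 = 0.5013.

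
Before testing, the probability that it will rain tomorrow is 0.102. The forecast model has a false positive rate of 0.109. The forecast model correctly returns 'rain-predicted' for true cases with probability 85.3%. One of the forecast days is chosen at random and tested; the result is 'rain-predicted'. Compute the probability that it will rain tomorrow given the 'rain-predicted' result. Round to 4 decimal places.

P(H | E) ≈ 0.4706

Let H be the event that it will rain tomorrow. P(H) = 0.102, so P(¬H) = 0.898. With E the 'rain-predicted' result, P(E|H) = 0.853 and P(E|¬H) = 0.109.
P(E) = 0.853·0.102 + 0.109·0.898 = 0.087006 + 0.097882 = 0.18489.
By Bayes' theorem, P(H|E) = 0.087006 / 0.18489 = 0.4706.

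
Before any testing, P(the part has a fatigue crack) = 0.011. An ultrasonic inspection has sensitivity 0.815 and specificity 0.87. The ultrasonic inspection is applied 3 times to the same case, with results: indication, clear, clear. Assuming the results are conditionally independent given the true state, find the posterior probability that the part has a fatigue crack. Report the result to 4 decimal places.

Posterior P(H) ≈ 0.0031

With H the event that the part has a fatigue crack, the joint likelihood of the observed sequence is P(data|H) = 0.815·0.185·0.185 = 0.027893 and P(data|¬H) = 0.13·0.87·0.87 = 0.098397.
Bayes: P(H|data) = 0.011·0.027893 / (0.011·0.027893 + 0.989·0.098397) = 0.00030683/0.097621 = 0.0031.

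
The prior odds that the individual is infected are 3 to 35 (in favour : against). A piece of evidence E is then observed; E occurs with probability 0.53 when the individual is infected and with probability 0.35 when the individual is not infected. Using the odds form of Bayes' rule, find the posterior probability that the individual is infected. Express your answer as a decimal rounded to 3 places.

Prior odds = 3/35 = 0.085714. In log-odds, ln(0.085714) = -2.4567.
Add log likelihood ratio: ln(1.5143) = 0.41494.
Posterior log-odds = -2.0418, so posterior odds = exp(-2.0418) = 0.12980. Converting, P(H|E) = 0.12980/1.1298 = 0.115.

Posterior probability ≈ 0.115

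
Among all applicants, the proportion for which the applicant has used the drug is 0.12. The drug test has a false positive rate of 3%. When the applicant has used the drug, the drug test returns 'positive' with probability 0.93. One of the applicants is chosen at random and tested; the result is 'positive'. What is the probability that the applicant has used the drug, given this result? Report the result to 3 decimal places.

P(H | E) ≈ 0.809

Write H for 'the applicant has used the drug'. Prior odds H:¬H = 0.12/0.88 = 0.13636. For the 'positive' outcome, the likelihood ratio is 0.93/0.03 = 31.000.
Posterior odds = 0.13636 × 31.000 = 4.2273, so P(H|E) = 4.2273/(1+4.2273) = 0.809.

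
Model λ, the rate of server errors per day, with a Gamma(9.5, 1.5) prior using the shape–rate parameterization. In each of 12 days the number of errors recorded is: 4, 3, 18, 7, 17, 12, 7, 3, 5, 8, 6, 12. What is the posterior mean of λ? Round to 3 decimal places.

Posterior mean ≈ 8.259

Total count ∑xᵢ = 102 over n = 12 days.
Gamma is conjugate to the Poisson likelihood: posterior is Gamma(shape = 9.5+102 = 111.5, rate = 1.5+12 = 13.5).
E[λ | data] = 111.5/13.5 = 8.259.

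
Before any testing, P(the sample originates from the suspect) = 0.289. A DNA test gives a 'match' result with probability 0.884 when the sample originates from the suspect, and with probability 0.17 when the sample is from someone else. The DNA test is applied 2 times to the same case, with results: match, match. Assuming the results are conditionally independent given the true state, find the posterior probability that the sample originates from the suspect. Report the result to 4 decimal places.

Posterior P(H) ≈ 0.9166

With H the event that the sample originates from the suspect, the joint likelihood of the observed sequence is P(data|H) = 0.884·0.884 = 0.78146 and P(data|¬H) = 0.17·0.17 = 0.028900.
Bayes: P(H|data) = 0.289·0.78146 / (0.289·0.78146 + 0.711·0.028900) = 0.22584/0.24639 = 0.9166.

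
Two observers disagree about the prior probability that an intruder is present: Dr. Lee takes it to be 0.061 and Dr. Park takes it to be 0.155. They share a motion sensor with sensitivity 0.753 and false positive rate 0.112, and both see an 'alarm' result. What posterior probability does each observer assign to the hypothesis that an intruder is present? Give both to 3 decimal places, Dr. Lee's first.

P('+'|H) = 0.753, P('+'|¬H) = 0.112.
Dr. Lee: numerator 0.753·0.061 = 0.045933; evidence = 0.045933+0.112·0.939 = 0.15110; posterior = 0.304.
Dr. Park: numerator 0.753·0.155 = 0.11671; evidence = 0.11671+0.112·0.845 = 0.21136; posterior = 0.552.

Dr. Lee: 0.304; Dr. Park: 0.552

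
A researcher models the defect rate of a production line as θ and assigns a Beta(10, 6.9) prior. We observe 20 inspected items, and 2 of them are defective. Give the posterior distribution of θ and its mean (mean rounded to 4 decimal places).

Observing 2 successes and 18 failures updates Beta(10, 6.9) by adding the success and failure counts to the two shape parameters: α = 10+2 = 12, β = 6.9+18 = 24.9.
E[θ | data] = 12/(12+24.9) = 0.3252.

Posterior: Beta(12, 24.9); mean ≈ 0.3252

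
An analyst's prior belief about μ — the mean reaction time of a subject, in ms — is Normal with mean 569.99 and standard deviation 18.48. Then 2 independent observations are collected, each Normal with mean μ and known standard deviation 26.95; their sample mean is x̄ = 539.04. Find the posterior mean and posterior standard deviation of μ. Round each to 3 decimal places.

Prior precision 1/τ₀² = 1/18.48² = 0.00292817; data precision n/σ² = 2/26.95² = 0.00275367.
Posterior precision = 0.00292817 + 0.00275367 = 0.00568184, giving posterior SD = 1/√0.00568184 = 13.266.
Posterior mean = (0.00292817·569.99 + 0.00275367·539.04) / 0.00568184 = 554.990.

Posterior mean ≈ 554.990; posterior SD ≈ 13.266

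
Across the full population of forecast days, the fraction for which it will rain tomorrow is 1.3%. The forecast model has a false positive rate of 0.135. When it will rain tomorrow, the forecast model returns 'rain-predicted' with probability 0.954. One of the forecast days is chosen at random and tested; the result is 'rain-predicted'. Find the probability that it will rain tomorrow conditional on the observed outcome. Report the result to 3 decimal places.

Let H be the event that it will rain tomorrow. P(H) = 0.013, so P(¬H) = 0.987. With E the 'rain-predicted' result, P(E|H) = 0.954 and P(E|¬H) = 0.135.
P(E) = 0.954·0.013 + 0.135·0.987 = 0.012402 + 0.13325 = 0.14565.
By Bayes' theorem, P(H|E) = 0.012402 / 0.14565 = 0.085.

P(H | E) ≈ 0.085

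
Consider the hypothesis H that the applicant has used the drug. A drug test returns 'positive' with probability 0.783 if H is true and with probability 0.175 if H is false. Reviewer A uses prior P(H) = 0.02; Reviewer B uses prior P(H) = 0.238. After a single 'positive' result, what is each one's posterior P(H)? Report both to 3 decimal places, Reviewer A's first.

P('+'|H) = 0.783, P('+'|¬H) = 0.175.
Reviewer A: numerator 0.783·0.02 = 0.015660; evidence = 0.015660+0.175·0.98 = 0.18716; posterior = 0.084.
Reviewer B: numerator 0.783·0.238 = 0.18635; evidence = 0.18635+0.175·0.762 = 0.31970; posterior = 0.583.

Reviewer A: 0.084; Reviewer B: 0.583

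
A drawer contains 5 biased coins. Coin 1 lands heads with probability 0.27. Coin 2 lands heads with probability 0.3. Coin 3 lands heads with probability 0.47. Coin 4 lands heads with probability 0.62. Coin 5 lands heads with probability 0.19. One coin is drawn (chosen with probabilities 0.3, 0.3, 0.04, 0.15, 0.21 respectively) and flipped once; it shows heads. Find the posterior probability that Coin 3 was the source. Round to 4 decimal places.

P(heads|C1) = 0.27; P(heads|C2) = 0.3; P(heads|C3) = 0.47; P(heads|C4) = 0.62; P(heads|C5) = 0.19.
Prior × likelihood for each source: 0.3·0.27=0.08100, 0.3·0.3=0.09000, 0.04·0.47=0.01880, 0.15·0.62=0.09300, 0.21·0.19=0.03990. Summing gives P(heads) = 0.32270.
P(Coin 3 | heads) = 0.01880 / 0.32270 = 0.0583.

Posterior probability ≈ 0.0583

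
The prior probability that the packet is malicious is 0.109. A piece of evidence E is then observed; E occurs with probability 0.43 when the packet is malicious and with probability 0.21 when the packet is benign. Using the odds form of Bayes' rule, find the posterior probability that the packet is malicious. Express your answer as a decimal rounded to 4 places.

Posterior probability ≈ 0.2003

Prior odds = 0.109/(1−0.109) = 0.12233. In log-odds, ln(0.12233) = -2.1010.
Add log likelihood ratio: ln(2.0476) = 0.71668.
Posterior log-odds = -1.3843, so posterior odds = exp(-1.3843) = 0.25049. Converting, P(H|E) = 0.25049/1.2505 = 0.2003.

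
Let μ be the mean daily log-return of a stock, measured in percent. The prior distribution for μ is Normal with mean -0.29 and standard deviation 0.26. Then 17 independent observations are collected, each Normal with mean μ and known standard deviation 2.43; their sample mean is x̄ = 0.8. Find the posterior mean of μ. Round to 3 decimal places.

Prior precision 1/τ₀² = 1/0.26² = 14.7929; data precision n/σ² = 17/2.43² = 2.87896.
Posterior precision = 14.7929 + 2.87896 = 17.6719.
Posterior mean = (14.7929·-0.29 + 2.87896·0.8) / 17.6719 = -0.112.

Posterior mean ≈ -0.112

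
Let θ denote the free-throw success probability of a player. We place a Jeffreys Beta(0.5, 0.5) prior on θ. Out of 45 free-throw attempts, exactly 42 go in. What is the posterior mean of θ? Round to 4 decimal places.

Posterior mean ≈ 0.9239

The binomial likelihood is conjugate to the Beta prior: with 42 successes and 3 failures, the posterior is Beta(0.5+42, 0.5+3) = Beta(42.5, 3.5).
E[θ | data] = 42.5/(42.5+3.5) = 0.9239.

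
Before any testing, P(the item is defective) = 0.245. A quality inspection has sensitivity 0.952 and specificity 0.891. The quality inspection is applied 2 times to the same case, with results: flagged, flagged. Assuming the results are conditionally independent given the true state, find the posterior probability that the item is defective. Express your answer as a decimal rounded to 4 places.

Posterior P(H) ≈ 0.9612

With H the event that the item is defective, the joint likelihood of the observed sequence is P(data|H) = 0.952·0.952 = 0.90630 and P(data|¬H) = 0.109·0.109 = 0.011881.
Bayes: P(H|data) = 0.245·0.90630 / (0.245·0.90630 + 0.755·0.011881) = 0.22204/0.23101 = 0.9612.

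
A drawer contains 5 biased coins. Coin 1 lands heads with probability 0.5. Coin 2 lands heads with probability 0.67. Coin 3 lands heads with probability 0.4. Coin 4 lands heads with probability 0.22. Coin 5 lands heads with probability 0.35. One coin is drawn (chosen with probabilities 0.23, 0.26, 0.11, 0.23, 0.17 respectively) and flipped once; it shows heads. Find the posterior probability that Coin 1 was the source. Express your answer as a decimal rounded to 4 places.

Posterior probability ≈ 0.2594

P(heads|C1) = 0.5; P(heads|C2) = 0.67; P(heads|C3) = 0.4; P(heads|C4) = 0.22; P(heads|C5) = 0.35.
Prior × likelihood for each source: 0.23·0.5=0.1150, 0.26·0.67=0.1742, 0.11·0.4=0.04400, 0.23·0.22=0.05060, 0.17·0.35=0.05950. Summing gives P(heads) = 0.44330.
P(Coin 1 | heads) = 0.1150 / 0.44330 = 0.2594.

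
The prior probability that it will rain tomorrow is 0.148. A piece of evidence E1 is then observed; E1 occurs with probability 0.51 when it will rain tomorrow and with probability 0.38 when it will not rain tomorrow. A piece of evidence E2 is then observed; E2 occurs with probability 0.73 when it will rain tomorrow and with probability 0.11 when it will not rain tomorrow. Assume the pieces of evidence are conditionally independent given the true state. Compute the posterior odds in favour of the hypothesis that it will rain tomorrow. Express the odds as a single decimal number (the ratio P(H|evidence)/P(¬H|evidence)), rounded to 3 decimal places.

Prior odds = 0.148/(1−0.148) = 0.17371. In log-odds, ln(0.17371) = -1.7504.
Add log likelihood ratios: ln(1.3421) + ln(6.6364) = 2.1868.
Posterior log-odds = 0.43643, so posterior odds = exp(0.43643) = 1.5472.

Posterior odds ≈ 1.547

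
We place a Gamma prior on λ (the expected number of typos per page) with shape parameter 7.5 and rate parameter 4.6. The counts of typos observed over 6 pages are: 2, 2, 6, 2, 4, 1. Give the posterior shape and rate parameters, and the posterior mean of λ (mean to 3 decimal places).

Posterior: Gamma(shape=24.5, rate=10.6); mean ≈ 2.311

The Poisson likelihood adds the total count to the shape and the number of exposure periods to the rate. Here ∑xᵢ = 17 and n = 6, so shape 7.5→24.5 and rate 4.6→10.6.
Posterior mean = shape/rate = 24.5/10.6 = 2.311.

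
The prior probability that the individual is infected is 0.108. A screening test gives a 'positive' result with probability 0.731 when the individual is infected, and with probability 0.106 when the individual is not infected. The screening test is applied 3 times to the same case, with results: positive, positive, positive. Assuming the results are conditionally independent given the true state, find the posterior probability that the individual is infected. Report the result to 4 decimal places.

Posterior P(H) ≈ 0.9754

With H the event that the individual is infected, the joint likelihood of the observed sequence is P(data|H) = 0.731·0.731·0.731 = 0.39062 and P(data|¬H) = 0.106·0.106·0.106 = 0.0011910.
Bayes: P(H|data) = 0.108·0.39062 / (0.108·0.39062 + 0.892·0.0011910) = 0.042187/0.043249 = 0.9754.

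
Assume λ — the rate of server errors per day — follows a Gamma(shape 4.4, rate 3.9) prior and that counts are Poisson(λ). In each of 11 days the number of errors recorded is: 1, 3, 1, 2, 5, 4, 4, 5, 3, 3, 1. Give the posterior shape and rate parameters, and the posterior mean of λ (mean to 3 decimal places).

Total count ∑xᵢ = 32 over n = 11 days.
Gamma is conjugate to the Poisson likelihood: posterior is Gamma(shape = 4.4+32 = 36.4, rate = 3.9+11 = 14.9).
Posterior mean = shape/rate = 36.4/14.9 = 2.443.

Posterior: Gamma(shape=36.4, rate=14.9); mean ≈ 2.443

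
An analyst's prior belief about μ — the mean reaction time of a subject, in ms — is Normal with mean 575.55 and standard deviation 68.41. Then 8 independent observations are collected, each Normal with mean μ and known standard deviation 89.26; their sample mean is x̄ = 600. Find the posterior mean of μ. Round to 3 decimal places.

Posterior mean ≈ 595.710

With known σ, the Normal prior is conjugate. Weight on the data is w = (n/σ²)/(n/σ² + 1/τ₀²) = 0.00100410/(0.00100410+0.00021368) = 0.82453.
Posterior mean = w·x̄ + (1−w)·μ₀ = 0.82453·600 + 0.17547·575.55 = 595.710.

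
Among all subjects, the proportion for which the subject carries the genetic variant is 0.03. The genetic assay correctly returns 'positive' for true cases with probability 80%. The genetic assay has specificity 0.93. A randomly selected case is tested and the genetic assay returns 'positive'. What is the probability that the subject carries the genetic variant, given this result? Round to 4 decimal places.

Write H for 'the subject carries the genetic variant'. Prior odds H:¬H = 0.03/0.97 = 0.030928. For the 'positive' outcome, the likelihood ratio is 0.8/0.07 = 11.429.
Posterior odds = 0.030928 × 11.429 = 0.35346, so P(H|E) = 0.35346/(1+0.35346) = 0.2612.

P(H | E) ≈ 0.2612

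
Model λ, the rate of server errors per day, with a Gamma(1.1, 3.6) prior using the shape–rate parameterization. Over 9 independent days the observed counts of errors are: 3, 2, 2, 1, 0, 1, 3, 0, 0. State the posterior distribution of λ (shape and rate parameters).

Posterior: Gamma(shape=13.1, rate=12.6)

The Poisson likelihood adds the total count to the shape and the number of exposure periods to the rate. Here ∑xᵢ = 12 and n = 9, so shape 1.1→13.1 and rate 3.6→12.6.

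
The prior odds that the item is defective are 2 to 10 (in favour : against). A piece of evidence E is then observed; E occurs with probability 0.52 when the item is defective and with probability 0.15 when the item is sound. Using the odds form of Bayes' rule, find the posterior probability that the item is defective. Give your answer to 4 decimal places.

Posterior probability ≈ 0.4094

Prior odds = 2/10 = 0.20000.
Likelihood ratio for E = 0.52/0.15 = 3.4667.
Posterior odds = prior odds × LR = 0.69333.
Posterior probability = odds/(1+odds) = 0.69333/1.6933 = 0.4094.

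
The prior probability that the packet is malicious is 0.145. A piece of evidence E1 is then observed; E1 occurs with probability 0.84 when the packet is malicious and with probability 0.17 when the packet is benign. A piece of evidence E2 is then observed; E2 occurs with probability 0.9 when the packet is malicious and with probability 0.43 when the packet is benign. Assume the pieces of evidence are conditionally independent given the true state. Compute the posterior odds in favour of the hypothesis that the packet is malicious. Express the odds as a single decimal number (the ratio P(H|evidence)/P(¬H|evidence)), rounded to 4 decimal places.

Prior odds = 0.145/(1−0.145) = 0.16959.
Likelihood ratio for E1 = 0.84/0.17 = 4.9412.
Likelihood ratio for E2 = 0.9/0.43 = 2.0930.
Posterior odds = prior odds × LR₁ × LR₂ = 1.7539.

Posterior odds ≈ 1.7539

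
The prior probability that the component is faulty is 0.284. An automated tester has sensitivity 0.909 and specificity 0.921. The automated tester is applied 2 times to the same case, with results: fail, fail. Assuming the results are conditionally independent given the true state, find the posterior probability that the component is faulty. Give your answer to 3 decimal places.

Posterior P(H) ≈ 0.981

Let H be the event that the component is faulty; start with P(H) = 0.284. P('fail'|H) = 0.909, P('fail'|¬H) = 0.079.
Update on result 1 ('fail'): P(H) ← 0.909·0.2840 / (0.909·0.2840 + 0.079·0.7160) = 0.25816/0.31472 = 0.8203.
Update on result 2 ('fail'): P(H) ← 0.909·0.8203 / (0.909·0.8203 + 0.079·0.1797) = 0.74563/0.75983 = 0.9813.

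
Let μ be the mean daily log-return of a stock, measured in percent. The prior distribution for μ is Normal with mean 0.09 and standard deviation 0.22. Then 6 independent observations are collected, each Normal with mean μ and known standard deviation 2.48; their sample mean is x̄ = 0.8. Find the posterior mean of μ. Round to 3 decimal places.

With known σ, the Normal prior is conjugate. Weight on the data is w = (n/σ²)/(n/σ² + 1/τ₀²) = 0.975546/(0.975546+20.6612) = 0.045088.
Posterior mean = w·x̄ + (1−w)·μ₀ = 0.045088·0.8 + 0.95491·0.09 = 0.122.

Posterior mean ≈ 0.122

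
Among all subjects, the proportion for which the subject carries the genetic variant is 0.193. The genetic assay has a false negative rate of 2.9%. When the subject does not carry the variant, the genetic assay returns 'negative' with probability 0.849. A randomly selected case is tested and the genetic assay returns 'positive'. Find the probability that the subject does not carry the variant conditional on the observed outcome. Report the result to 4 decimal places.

Write H for 'the subject carries the genetic variant'. Prior odds H:¬H = 0.193/0.807 = 0.23916. For the 'positive' outcome, the likelihood ratio is 0.971/0.151 = 6.4305.
Posterior odds = 0.23916 × 6.4305 = 1.5379, so P(H|E) = 1.5379/(1+1.5379) = 0.6060. Then P(¬H|E) = 1 − 0.6060 = 0.3940.

P(¬H | E) ≈ 0.3940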